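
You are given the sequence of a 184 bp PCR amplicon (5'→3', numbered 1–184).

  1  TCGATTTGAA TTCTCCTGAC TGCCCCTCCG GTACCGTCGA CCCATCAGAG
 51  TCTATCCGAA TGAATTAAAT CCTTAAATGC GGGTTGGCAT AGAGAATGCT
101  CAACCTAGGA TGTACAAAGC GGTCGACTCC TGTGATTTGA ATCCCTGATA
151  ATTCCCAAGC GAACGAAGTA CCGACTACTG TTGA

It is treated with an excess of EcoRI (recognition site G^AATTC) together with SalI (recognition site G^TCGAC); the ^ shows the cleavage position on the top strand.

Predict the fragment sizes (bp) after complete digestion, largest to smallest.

86, 62, 28, 8 bp

The EcoRI site (GAATTC) starts at position 8.
EcoRI cuts after the first base of each site, so after position 8.
SalI sites (GTCGAC) start at positions 36, 122.
SalI cuts after the first base of each site, so after positions 36, 122.
Combined cut positions: 8, 36, 122.
Linear molecule, 3 cuts → 4 fragments:
  1–8 → 8 bp
  9–36 → 28 bp
  37–122 → 86 bp
  123–184 → 62 bp
Sorted largest to smallest: 86, 62, 28, 8 bp.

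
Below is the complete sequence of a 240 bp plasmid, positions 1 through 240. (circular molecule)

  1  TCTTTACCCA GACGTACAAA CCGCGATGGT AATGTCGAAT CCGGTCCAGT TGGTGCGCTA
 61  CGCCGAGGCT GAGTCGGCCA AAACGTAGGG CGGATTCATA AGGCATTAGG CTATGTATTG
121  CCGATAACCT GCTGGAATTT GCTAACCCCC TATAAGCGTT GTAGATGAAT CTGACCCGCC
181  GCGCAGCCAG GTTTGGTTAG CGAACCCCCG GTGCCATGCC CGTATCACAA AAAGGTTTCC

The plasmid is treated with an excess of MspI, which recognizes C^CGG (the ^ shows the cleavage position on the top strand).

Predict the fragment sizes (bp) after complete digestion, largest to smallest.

167, 73 bp

MspI sites (CCGG) start at positions 41, 208.
MspI cuts after the first base of each site, so after positions 41, 208.
Circular molecule, 2 cuts → 2 fragments:
  42–208 → 167 bp
  209–240 then 1–41 → 32 + 41 = 73 bp
Sorted largest to smallest: 167, 73 bp.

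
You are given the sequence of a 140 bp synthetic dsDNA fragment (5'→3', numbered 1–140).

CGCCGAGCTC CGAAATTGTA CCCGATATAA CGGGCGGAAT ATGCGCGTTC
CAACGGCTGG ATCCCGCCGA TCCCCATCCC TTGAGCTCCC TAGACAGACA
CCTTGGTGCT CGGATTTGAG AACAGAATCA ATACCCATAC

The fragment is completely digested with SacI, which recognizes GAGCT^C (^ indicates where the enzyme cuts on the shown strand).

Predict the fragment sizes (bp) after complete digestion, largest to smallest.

78, 53, 9 bp

SacI sites (GAGCTC) start at positions 5, 83.
SacI cuts after base 5 of each site (before the last base), so after positions 9, 87.
Linear molecule, 2 cuts → 3 fragments:
  1–9 → 9 bp
  10–87 → 78 bp
  88–140 → 53 bp
Sorted largest to smallest: 78, 53, 9 bp.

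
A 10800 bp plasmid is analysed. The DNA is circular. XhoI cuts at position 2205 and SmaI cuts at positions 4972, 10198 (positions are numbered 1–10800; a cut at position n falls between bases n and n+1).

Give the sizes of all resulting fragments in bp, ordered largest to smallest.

Combined cut positions (sorted): 2205, 4972, 10198.
Circular molecule, 3 cuts → 3 fragments:
  4972 − 2205 = 2767 bp
  10198 − 4972 = 5226 bp
  wrap: 10800 − 10198 + 2205 = 2807 bp
Sorted largest to smallest: 5226, 2807, 2767 bp.

5226, 2807, 2767 bp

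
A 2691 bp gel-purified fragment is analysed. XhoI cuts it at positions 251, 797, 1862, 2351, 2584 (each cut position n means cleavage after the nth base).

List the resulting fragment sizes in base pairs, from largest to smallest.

1065, 546, 489, 251, 233, 107 bp

Linear molecule, 5 cuts → 6 fragments:
  251 − 0 = 251 bp
  797 − 251 = 546 bp
  1862 − 797 = 1065 bp
  2351 − 1862 = 489 bp
  2584 − 2351 = 233 bp
  2691 − 2584 = 107 bp
Sorted largest to smallest: 1065, 546, 489, 251, 233, 107 bp.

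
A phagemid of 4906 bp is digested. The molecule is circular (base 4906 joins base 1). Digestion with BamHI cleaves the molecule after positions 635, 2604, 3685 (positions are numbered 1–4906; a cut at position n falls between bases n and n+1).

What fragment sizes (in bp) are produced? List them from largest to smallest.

Circular molecule, 3 cuts → 3 fragments:
  2604 − 635 = 1969 bp
  3685 − 2604 = 1081 bp
  wrap: 4906 − 3685 + 635 = 1856 bp
Sorted largest to smallest: 1969, 1856, 1081 bp.

1969, 1856, 1081 bp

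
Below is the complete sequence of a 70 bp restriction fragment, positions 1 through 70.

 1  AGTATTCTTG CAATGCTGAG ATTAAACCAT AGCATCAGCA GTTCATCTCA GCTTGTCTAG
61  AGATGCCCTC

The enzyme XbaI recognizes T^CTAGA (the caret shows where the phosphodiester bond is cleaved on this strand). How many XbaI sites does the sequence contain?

1

TCTAGA occurs starting at position 56.
XbaI cuts at 1 site.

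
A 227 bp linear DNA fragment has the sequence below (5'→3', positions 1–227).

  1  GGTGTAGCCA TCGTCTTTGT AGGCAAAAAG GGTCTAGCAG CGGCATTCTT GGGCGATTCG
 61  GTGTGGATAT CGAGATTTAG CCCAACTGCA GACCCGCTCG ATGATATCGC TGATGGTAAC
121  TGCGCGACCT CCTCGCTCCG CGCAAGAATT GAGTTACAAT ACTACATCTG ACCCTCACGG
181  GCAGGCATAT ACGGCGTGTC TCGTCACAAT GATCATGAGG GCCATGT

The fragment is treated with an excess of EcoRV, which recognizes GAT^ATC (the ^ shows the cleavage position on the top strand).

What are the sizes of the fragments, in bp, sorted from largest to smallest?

122, 68, 37 bp

EcoRV sites (GATATC) start at positions 66, 103.
EcoRV cuts after base 3 of each site, so after positions 68, 105.
Linear molecule, 2 cuts → 3 fragments:
  1–68 → 68 bp
  69–105 → 37 bp
  106–227 → 122 bp
Sorted largest to smallest: 122, 68, 37 bp.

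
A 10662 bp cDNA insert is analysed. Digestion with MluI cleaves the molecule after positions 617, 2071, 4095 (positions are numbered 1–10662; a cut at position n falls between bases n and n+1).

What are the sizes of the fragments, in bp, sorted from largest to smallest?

Linear molecule, 3 cuts → 4 fragments:
  617 − 0 = 617 bp
  2071 − 617 = 1454 bp
  4095 − 2071 = 2024 bp
  10662 − 4095 = 6567 bp
Sorted largest to smallest: 6567, 2024, 1454, 617 bp.

6567, 2024, 1454, 617 bp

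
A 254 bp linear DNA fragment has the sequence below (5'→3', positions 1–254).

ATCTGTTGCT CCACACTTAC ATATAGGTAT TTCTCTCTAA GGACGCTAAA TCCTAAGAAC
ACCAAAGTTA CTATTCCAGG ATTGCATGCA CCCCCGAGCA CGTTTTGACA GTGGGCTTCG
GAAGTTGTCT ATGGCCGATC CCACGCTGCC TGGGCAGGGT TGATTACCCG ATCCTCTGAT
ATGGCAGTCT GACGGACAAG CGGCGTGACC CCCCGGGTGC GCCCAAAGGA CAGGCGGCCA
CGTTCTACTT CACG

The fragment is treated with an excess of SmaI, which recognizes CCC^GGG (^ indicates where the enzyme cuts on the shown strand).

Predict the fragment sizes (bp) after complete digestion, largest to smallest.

The SmaI site (CCCGGG) starts at position 212.
SmaI cuts after base 3 of each site, so after position 214.
Linear molecule, 1 cut → 2 fragments:
  1–214 → 214 bp
  215–254 → 40 bp
Sorted largest to smallest: 214, 40 bp.

214, 40 bp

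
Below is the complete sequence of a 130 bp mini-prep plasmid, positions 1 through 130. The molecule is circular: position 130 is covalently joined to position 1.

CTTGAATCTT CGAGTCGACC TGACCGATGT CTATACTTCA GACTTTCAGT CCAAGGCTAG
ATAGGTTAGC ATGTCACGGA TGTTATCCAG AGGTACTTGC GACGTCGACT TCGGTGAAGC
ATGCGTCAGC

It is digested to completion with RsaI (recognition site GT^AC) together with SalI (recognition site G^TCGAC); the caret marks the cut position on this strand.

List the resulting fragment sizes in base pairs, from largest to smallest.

The RsaI site (GTAC) starts at position 93.
RsaI cuts after base 2 of each site, so after position 94.
SalI sites (GTCGAC) start at positions 14, 104.
SalI cuts after the first base of each site, so after positions 14, 104.
Combined cut positions: 14, 94, 104.
Circular molecule, 3 cuts → 3 fragments:
  15–94 → 80 bp
  95–104 → 10 bp
  105–130 then 1–14 → 26 + 14 = 40 bp
Sorted largest to smallest: 80, 40, 10 bp.

80, 40, 10 bp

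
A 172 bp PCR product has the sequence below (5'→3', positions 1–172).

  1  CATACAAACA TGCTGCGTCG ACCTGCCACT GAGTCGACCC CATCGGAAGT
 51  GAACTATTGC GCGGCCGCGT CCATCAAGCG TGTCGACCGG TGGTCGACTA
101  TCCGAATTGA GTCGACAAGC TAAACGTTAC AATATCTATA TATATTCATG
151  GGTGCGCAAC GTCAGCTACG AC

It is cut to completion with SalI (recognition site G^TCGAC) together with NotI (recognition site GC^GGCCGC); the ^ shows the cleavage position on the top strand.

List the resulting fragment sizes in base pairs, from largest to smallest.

SalI sites (GTCGAC) start at positions 17, 33, 82, 93, 111.
SalI cuts after the first base of each site, so after positions 17, 33, 82, 93, 111.
The NotI site (GCGGCCGC) starts at position 61.
NotI cuts after base 2 of each site, so after position 62.
Combined cut positions: 17, 33, 62, 82, 93, 111.
Linear molecule, 6 cuts → 7 fragments:
  1–17 → 17 bp
  18–33 → 16 bp
  34–62 → 29 bp
  63–82 → 20 bp
  83–93 → 11 bp
  94–111 → 18 bp
  112–172 → 61 bp
Sorted largest to smallest: 61, 29, 20, 18, 17, 16, 11 bp.

61, 29, 20, 18, 17, 16, 11 bp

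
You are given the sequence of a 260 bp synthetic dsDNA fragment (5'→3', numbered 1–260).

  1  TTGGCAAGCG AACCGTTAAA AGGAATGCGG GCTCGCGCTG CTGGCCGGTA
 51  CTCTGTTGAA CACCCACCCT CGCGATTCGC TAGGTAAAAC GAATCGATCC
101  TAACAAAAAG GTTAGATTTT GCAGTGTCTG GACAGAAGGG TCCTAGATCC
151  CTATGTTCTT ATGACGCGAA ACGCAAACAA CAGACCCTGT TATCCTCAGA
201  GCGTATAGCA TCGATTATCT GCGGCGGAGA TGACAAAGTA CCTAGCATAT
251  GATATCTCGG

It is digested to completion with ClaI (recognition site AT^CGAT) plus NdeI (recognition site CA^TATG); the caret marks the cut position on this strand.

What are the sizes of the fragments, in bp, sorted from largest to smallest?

ClaI sites (ATCGAT) start at positions 93, 210.
ClaI cuts after base 2 of each site, so after positions 94, 211.
The NdeI site (CATATG) starts at position 246.
NdeI cuts after base 2 of each site, so after position 247.
Combined cut positions: 94, 211, 247.
Linear molecule, 3 cuts → 4 fragments:
  1–94 → 94 bp
  95–211 → 117 bp
  212–247 → 36 bp
  248–260 → 13 bp
Sorted largest to smallest: 117, 94, 36, 13 bp.

117, 94, 36, 13 bp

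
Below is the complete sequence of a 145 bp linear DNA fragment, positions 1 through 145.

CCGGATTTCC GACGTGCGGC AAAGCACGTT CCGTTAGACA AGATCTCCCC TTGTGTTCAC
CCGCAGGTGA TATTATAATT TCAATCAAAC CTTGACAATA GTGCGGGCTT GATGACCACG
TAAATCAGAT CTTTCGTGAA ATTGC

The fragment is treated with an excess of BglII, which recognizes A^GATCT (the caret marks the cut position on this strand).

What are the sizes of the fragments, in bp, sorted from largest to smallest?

BglII sites (AGATCT) start at positions 41, 127.
BglII cuts after the first base of each site, so after positions 41, 127.
Linear molecule, 2 cuts → 3 fragments:
  1–41 → 41 bp
  42–127 → 86 bp
  128–145 → 18 bp
Sorted largest to smallest: 86, 41, 18 bp.

86, 41, 18 bp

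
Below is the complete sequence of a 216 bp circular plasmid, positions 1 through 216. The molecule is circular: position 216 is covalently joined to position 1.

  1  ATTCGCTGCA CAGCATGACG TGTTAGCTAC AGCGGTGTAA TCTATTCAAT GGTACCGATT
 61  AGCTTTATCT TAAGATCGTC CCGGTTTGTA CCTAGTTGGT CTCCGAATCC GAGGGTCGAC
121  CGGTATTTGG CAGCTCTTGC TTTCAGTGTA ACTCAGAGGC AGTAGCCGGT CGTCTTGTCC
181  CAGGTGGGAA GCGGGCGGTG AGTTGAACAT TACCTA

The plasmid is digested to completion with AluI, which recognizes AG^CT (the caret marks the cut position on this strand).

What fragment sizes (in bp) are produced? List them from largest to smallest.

AluI sites (AGCT) start at positions 25, 61, 132.
AluI cuts after base 2 of each site, so after positions 26, 62, 133.
Circular molecule, 3 cuts → 3 fragments:
  27–62 → 36 bp
  63–133 → 71 bp
  134–216 then 1–26 → 83 + 26 = 109 bp
Sorted largest to smallest: 109, 71, 36 bp.

109, 71, 36 bp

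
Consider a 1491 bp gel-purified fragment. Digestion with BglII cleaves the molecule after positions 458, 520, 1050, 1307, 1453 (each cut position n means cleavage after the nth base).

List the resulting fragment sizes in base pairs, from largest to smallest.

530, 458, 257, 146, 62, 38 bp

Linear molecule, 5 cuts → 6 fragments:
  458 − 0 = 458 bp
  520 − 458 = 62 bp
  1050 − 520 = 530 bp
  1307 − 1050 = 257 bp
  1453 − 1307 = 146 bp
  1491 − 1453 = 38 bp
Sorted largest to smallest: 530, 458, 257, 146, 62, 38 bp.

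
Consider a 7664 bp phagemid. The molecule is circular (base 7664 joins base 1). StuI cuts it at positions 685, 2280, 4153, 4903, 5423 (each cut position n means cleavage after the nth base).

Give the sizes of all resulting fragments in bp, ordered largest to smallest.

2926, 1873, 1595, 750, 520 bp

Circular molecule, 5 cuts → 5 fragments:
  2280 − 685 = 1595 bp
  4153 − 2280 = 1873 bp
  4903 − 4153 = 750 bp
  5423 − 4903 = 520 bp
  wrap: 7664 − 5423 + 685 = 2926 bp
Sorted largest to smallest: 2926, 1873, 1595, 750, 520 bp.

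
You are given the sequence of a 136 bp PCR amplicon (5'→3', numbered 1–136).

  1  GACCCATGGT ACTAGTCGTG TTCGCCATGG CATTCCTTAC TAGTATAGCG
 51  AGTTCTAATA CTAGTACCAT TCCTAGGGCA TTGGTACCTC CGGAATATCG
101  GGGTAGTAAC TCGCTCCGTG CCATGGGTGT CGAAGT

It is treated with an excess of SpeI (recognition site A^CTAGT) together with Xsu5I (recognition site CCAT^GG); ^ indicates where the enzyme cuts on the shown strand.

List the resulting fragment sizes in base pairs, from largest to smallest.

SpeI sites (ACTAGT) start at positions 11, 39, 60.
SpeI cuts after the first base of each site, so after positions 11, 39, 60.
Xsu5I sites (CCATGG) start at positions 4, 25, 121.
Xsu5I cuts after base 4 of each site, so after positions 7, 28, 124.
Combined cut positions: 7, 11, 28, 39, 60, 124.
Linear molecule, 6 cuts → 7 fragments:
  1–7 → 7 bp
  8–11 → 4 bp
  12–28 → 17 bp
  29–39 → 11 bp
  40–60 → 21 bp
  61–124 → 64 bp
  125–136 → 12 bp
Sorted largest to smallest: 64, 21, 17, 12, 11, 7, 4 bp.

64, 21, 17, 12, 11, 7, 4 bp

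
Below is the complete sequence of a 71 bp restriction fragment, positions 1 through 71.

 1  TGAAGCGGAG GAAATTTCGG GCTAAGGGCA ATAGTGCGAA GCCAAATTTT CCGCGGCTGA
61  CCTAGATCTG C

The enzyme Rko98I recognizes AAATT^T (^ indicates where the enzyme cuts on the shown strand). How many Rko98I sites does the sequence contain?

AAATTT occurs starting at positions 12, 44.
Rko98I cuts at 2 sites.

2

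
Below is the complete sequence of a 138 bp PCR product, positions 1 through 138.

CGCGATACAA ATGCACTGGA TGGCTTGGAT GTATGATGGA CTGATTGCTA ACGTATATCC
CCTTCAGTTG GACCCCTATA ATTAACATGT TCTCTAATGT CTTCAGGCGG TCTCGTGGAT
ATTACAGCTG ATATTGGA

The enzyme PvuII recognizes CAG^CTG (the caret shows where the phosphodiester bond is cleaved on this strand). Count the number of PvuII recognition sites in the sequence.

1

CAGCTG occurs starting at position 125.
PvuII cuts at 1 site.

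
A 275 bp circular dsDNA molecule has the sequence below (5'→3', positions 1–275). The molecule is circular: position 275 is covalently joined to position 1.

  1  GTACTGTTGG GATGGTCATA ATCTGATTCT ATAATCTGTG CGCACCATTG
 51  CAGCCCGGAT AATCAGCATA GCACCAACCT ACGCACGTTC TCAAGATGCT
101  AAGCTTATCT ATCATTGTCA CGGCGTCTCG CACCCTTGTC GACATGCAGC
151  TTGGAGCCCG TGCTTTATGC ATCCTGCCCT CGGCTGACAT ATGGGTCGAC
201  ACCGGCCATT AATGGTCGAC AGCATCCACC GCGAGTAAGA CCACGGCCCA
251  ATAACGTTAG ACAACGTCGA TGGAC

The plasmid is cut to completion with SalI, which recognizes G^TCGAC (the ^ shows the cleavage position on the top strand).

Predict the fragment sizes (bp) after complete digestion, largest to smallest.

SalI sites (GTCGAC) start at positions 138, 195, 215.
SalI cuts after the first base of each site, so after positions 138, 195, 215.
Circular molecule, 3 cuts → 3 fragments:
  139–195 → 57 bp
  196–215 → 20 bp
  216–275 then 1–138 → 60 + 138 = 198 bp
Sorted largest to smallest: 198, 57, 20 bp.

198, 57, 20 bp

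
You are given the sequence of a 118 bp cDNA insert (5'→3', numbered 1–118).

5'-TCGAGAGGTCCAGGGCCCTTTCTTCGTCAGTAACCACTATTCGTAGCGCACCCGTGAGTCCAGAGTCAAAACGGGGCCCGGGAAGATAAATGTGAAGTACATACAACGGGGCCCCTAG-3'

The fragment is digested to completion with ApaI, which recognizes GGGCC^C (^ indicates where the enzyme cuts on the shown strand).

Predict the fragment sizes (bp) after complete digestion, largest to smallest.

61, 35, 17, 5 bp

ApaI sites (GGGCCC) start at positions 13, 74, 109.
ApaI cuts after base 5 of each site (before the last base), so after positions 17, 78, 113.
Linear molecule, 3 cuts → 4 fragments:
  1–17 → 17 bp
  18–78 → 61 bp
  79–113 → 35 bp
  114–118 → 5 bp
Sorted largest to smallest: 61, 35, 17, 5 bp.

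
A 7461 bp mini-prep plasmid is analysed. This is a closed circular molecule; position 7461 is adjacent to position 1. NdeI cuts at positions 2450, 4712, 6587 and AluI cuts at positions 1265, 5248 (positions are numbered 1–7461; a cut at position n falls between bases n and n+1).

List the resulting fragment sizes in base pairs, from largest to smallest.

2262, 2139, 1339, 1185, 536 bp

Combined cut positions (sorted): 1265, 2450, 4712, 5248, 6587.
Circular molecule, 5 cuts → 5 fragments:
  2450 − 1265 = 1185 bp
  4712 − 2450 = 2262 bp
  5248 − 4712 = 536 bp
  6587 − 5248 = 1339 bp
  wrap: 7461 − 6587 + 1265 = 2139 bp
Sorted largest to smallest: 2262, 2139, 1339, 1185, 536 bp.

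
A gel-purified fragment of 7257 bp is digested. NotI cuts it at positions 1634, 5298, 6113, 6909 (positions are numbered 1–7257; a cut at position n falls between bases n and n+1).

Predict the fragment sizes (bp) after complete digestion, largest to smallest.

Linear molecule, 4 cuts → 5 fragments:
  1634 − 0 = 1634 bp
  5298 − 1634 = 3664 bp
  6113 − 5298 = 815 bp
  6909 − 6113 = 796 bp
  7257 − 6909 = 348 bp
Sorted largest to smallest: 3664, 1634, 815, 796, 348 bp.

3664, 1634, 815, 796, 348 bp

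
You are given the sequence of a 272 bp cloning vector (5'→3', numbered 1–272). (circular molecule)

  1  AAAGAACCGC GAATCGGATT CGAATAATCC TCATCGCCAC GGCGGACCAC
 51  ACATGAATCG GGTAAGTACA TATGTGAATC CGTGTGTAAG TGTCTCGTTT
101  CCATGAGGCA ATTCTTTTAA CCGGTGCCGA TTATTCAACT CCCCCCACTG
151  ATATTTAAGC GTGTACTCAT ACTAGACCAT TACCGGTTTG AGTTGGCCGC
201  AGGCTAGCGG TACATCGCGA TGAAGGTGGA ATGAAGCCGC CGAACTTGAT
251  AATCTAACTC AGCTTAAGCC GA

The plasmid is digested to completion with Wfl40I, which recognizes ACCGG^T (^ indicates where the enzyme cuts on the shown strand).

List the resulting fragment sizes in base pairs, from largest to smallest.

210, 62 bp

Wfl40I sites (ACCGGT) start at positions 120, 182.
Wfl40I cuts after base 5 of each site (before the last base), so after positions 124, 186.
Circular molecule, 2 cuts → 2 fragments:
  125–186 → 62 bp
  187–272 then 1–124 → 86 + 124 = 210 bp
Sorted largest to smallest: 210, 62 bp.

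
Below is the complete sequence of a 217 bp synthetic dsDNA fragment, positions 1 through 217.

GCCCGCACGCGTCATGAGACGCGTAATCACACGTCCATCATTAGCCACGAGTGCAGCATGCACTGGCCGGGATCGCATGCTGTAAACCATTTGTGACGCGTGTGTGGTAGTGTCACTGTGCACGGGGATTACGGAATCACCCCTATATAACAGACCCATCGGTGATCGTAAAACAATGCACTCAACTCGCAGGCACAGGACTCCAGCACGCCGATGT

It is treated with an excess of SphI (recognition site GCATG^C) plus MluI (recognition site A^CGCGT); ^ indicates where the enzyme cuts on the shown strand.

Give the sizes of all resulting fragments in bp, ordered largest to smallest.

121, 41, 19, 17, 12, 7 bp

SphI sites (GCATGC) start at positions 56, 75.
SphI cuts after base 5 of each site (before the last base), so after positions 60, 79.
MluI sites (ACGCGT) start at positions 7, 19, 96.
MluI cuts after the first base of each site, so after positions 7, 19, 96.
Combined cut positions: 7, 19, 60, 79, 96.
Linear molecule, 5 cuts → 6 fragments:
  1–7 → 7 bp
  8–19 → 12 bp
  20–60 → 41 bp
  61–79 → 19 bp
  80–96 → 17 bp
  97–217 → 121 bp
Sorted largest to smallest: 121, 41, 19, 17, 12, 7 bp.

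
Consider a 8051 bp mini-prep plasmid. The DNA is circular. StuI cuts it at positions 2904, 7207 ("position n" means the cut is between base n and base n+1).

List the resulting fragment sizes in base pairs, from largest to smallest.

4303, 3748 bp

Circular molecule, 2 cuts → 2 fragments:
  7207 − 2904 = 4303 bp
  wrap: 8051 − 7207 + 2904 = 3748 bp
Sorted largest to smallest: 4303, 3748 bp.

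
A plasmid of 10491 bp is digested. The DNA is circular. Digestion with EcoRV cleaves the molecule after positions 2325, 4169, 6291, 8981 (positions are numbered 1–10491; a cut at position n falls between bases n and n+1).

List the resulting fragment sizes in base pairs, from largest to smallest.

Circular molecule, 4 cuts → 4 fragments:
  4169 − 2325 = 1844 bp
  6291 − 4169 = 2122 bp
  8981 − 6291 = 2690 bp
  wrap: 10491 − 8981 + 2325 = 3835 bp
Sorted largest to smallest: 3835, 2690, 2122, 1844 bp.

3835, 2690, 2122, 1844 bp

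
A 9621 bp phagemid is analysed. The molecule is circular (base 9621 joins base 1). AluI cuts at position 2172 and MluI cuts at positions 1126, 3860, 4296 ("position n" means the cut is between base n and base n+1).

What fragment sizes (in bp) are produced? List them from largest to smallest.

Combined cut positions (sorted): 1126, 2172, 3860, 4296.
Circular molecule, 4 cuts → 4 fragments:
  2172 − 1126 = 1046 bp
  3860 − 2172 = 1688 bp
  4296 − 3860 = 436 bp
  wrap: 9621 − 4296 + 1126 = 6451 bp
Sorted largest to smallest: 6451, 1688, 1046, 436 bp.

6451, 1688, 1046, 436 bp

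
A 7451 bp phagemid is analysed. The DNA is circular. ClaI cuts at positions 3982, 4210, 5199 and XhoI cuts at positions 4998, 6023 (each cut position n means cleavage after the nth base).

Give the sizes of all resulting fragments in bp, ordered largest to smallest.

5410, 824, 788, 228, 201 bp

Combined cut positions (sorted): 3982, 4210, 4998, 5199, 6023.
Circular molecule, 5 cuts → 5 fragments:
  4210 − 3982 = 228 bp
  4998 − 4210 = 788 bp
  5199 − 4998 = 201 bp
  6023 − 5199 = 824 bp
  wrap: 7451 − 6023 + 3982 = 5410 bp
Sorted largest to smallest: 5410, 824, 788, 228, 201 bp.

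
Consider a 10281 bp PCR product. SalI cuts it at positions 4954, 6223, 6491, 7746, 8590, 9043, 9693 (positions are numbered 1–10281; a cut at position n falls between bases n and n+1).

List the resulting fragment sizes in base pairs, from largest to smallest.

Linear molecule, 7 cuts → 8 fragments:
  4954 − 0 = 4954 bp
  6223 − 4954 = 1269 bp
  6491 − 6223 = 268 bp
  7746 − 6491 = 1255 bp
  8590 − 7746 = 844 bp
  9043 − 8590 = 453 bp
  9693 − 9043 = 650 bp
  10281 − 9693 = 588 bp
Sorted largest to smallest: 4954, 1269, 1255, 844, 650, 588, 453, 268 bp.

4954, 1269, 1255, 844, 650, 588, 453, 268 bp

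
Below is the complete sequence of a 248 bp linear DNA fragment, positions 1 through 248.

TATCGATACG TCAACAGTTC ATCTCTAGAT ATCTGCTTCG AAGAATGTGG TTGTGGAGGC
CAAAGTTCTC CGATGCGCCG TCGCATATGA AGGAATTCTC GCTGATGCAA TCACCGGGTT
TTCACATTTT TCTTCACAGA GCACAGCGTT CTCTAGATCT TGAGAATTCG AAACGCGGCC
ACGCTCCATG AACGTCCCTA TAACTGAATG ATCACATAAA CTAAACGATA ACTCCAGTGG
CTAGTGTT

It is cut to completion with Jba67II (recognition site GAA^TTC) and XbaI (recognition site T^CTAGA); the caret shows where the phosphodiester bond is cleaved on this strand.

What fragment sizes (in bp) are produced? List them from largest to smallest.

82, 71, 57, 24, 14 bp

Jba67II sites (GAATTC) start at positions 93, 164.
Jba67II cuts after base 3 of each site, so after positions 95, 166.
XbaI sites (TCTAGA) start at positions 24, 152.
XbaI cuts after the first base of each site, so after positions 24, 152.
Combined cut positions: 24, 95, 152, 166.
Linear molecule, 4 cuts → 5 fragments:
  1–24 → 24 bp
  25–95 → 71 bp
  96–152 → 57 bp
  153–166 → 14 bp
  167–248 → 82 bp
Sorted largest to smallest: 82, 71, 57, 24, 14 bp.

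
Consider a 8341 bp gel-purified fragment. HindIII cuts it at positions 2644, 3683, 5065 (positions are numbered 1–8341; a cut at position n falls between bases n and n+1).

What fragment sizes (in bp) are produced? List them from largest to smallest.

3276, 2644, 1382, 1039 bp

Linear molecule, 3 cuts → 4 fragments:
  2644 − 0 = 2644 bp
  3683 − 2644 = 1039 bp
  5065 − 3683 = 1382 bp
  8341 − 5065 = 3276 bp
Sorted largest to smallest: 3276, 2644, 1382, 1039 bp.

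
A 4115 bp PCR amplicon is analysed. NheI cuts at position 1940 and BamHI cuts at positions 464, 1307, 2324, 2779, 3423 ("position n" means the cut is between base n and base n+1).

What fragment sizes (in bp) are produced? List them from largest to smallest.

Combined cut positions (sorted): 464, 1307, 1940, 2324, 2779, 3423.
Linear molecule, 6 cuts → 7 fragments:
  464 − 0 = 464 bp
  1307 − 464 = 843 bp
  1940 − 1307 = 633 bp
  2324 − 1940 = 384 bp
  2779 − 2324 = 455 bp
  3423 − 2779 = 644 bp
  4115 − 3423 = 692 bp
Sorted largest to smallest: 843, 692, 644, 633, 464, 455, 384 bp.

843, 692, 644, 633, 464, 455, 384 bp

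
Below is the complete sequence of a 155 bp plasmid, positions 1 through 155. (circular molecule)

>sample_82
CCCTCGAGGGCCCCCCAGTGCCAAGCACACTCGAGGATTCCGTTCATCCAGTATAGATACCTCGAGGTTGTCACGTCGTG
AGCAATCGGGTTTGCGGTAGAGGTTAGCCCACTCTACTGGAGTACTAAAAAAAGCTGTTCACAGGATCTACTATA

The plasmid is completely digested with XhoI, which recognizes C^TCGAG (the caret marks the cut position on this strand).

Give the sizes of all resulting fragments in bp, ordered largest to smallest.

XhoI sites (CTCGAG) start at positions 3, 30, 61.
XhoI cuts after the first base of each site, so after positions 3, 30, 61.
Circular molecule, 3 cuts → 3 fragments:
  4–30 → 27 bp
  31–61 → 31 bp
  62–155 then 1–3 → 94 + 3 = 97 bp
Sorted largest to smallest: 97, 31, 27 bp.

97, 31, 27 bp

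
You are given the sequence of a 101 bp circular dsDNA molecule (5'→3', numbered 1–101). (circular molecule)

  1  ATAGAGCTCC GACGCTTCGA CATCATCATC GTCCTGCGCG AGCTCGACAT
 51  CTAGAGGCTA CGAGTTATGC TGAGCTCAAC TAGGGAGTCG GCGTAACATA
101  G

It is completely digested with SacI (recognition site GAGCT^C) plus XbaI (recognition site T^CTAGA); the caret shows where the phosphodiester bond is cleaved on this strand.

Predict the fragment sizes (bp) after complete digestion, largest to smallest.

36, 33, 26, 6 bp

SacI sites (GAGCTC) start at positions 4, 40, 72.
SacI cuts after base 5 of each site (before the last base), so after positions 8, 44, 76.
The XbaI site (TCTAGA) starts at position 50.
XbaI cuts after the first base of each site, so after position 50.
Combined cut positions: 8, 44, 50, 76.
Circular molecule, 4 cuts → 4 fragments:
  9–44 → 36 bp
  45–50 → 6 bp
  51–76 → 26 bp
  77–101 then 1–8 → 25 + 8 = 33 bp
Sorted largest to smallest: 36, 33, 26, 6 bp.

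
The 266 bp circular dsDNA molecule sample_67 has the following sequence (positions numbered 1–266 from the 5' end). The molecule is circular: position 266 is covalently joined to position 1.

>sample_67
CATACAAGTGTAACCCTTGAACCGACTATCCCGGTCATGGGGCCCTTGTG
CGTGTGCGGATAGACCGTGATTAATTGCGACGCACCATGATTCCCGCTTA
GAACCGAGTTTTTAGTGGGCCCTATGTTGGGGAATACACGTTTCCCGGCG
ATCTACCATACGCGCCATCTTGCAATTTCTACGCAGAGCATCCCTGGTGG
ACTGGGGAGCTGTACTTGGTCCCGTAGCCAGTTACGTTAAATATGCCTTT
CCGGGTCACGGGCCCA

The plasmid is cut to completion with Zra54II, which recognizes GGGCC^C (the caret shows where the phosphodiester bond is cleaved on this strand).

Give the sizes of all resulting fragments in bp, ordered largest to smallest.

143, 77, 46 bp

Zra54II sites (GGGCCC) start at positions 40, 117, 260.
Zra54II cuts after base 5 of each site (before the last base), so after positions 44, 121, 264.
Circular molecule, 3 cuts → 3 fragments:
  45–121 → 77 bp
  122–264 → 143 bp
  265–266 then 1–44 → 2 + 44 = 46 bp
Sorted largest to smallest: 143, 77, 46 bp.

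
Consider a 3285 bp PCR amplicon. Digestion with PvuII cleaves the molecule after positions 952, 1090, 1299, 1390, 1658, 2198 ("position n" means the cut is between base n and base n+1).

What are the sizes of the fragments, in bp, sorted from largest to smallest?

1087, 952, 540, 268, 209, 138, 91 bp

Linear molecule, 6 cuts → 7 fragments:
  952 − 0 = 952 bp
  1090 − 952 = 138 bp
  1299 − 1090 = 209 bp
  1390 − 1299 = 91 bp
  1658 − 1390 = 268 bp
  2198 − 1658 = 540 bp
  3285 − 2198 = 1087 bp
Sorted largest to smallest: 1087, 952, 540, 268, 209, 138, 91 bp.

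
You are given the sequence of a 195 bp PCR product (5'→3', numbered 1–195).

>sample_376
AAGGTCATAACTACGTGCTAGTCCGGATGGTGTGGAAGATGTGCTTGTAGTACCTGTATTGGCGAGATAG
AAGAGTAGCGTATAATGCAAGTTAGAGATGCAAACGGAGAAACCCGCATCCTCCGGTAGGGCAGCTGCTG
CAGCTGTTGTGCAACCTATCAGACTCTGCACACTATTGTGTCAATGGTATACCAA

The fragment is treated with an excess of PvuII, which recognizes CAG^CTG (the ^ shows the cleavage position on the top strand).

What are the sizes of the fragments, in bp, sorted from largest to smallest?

134, 52, 9 bp

PvuII sites (CAGCTG) start at positions 132, 141.
PvuII cuts after base 3 of each site, so after positions 134, 143.
Linear molecule, 2 cuts → 3 fragments:
  1–134 → 134 bp
  135–143 → 9 bp
  144–195 → 52 bp
Sorted largest to smallest: 134, 52, 9 bp.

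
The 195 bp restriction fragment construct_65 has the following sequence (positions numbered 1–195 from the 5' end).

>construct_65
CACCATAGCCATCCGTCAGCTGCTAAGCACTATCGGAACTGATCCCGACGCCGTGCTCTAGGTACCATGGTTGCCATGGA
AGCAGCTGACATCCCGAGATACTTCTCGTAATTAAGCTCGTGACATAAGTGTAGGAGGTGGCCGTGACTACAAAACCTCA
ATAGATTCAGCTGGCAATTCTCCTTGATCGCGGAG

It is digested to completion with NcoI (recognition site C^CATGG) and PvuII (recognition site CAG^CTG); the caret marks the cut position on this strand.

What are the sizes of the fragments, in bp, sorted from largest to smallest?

85, 46, 25, 19, 11, 9 bp

NcoI sites (CCATGG) start at positions 65, 74.
NcoI cuts after the first base of each site, so after positions 65, 74.
PvuII sites (CAGCTG) start at positions 17, 83, 168.
PvuII cuts after base 3 of each site, so after positions 19, 85, 170.
Combined cut positions: 19, 65, 74, 85, 170.
Linear molecule, 5 cuts → 6 fragments:
  1–19 → 19 bp
  20–65 → 46 bp
  66–74 → 9 bp
  75–85 → 11 bp
  86–170 → 85 bp
  171–195 → 25 bp
Sorted largest to smallest: 85, 46, 25, 19, 11, 9 bp.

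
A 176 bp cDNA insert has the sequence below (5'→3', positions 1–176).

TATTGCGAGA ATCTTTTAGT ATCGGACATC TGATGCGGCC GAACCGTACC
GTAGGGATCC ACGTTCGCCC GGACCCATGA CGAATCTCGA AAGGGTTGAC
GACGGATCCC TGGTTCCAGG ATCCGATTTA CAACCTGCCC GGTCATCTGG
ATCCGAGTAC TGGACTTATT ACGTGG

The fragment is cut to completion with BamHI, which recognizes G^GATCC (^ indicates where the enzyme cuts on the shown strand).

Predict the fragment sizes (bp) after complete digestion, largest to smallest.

BamHI sites (GGATCC) start at positions 55, 104, 119, 149.
BamHI cuts after the first base of each site, so after positions 55, 104, 119, 149.
Linear molecule, 4 cuts → 5 fragments:
  1–55 → 55 bp
  56–104 → 49 bp
  105–119 → 15 bp
  120–149 → 30 bp
  150–176 → 27 bp
Sorted largest to smallest: 55, 49, 30, 27, 15 bp.

55, 49, 30, 27, 15 bp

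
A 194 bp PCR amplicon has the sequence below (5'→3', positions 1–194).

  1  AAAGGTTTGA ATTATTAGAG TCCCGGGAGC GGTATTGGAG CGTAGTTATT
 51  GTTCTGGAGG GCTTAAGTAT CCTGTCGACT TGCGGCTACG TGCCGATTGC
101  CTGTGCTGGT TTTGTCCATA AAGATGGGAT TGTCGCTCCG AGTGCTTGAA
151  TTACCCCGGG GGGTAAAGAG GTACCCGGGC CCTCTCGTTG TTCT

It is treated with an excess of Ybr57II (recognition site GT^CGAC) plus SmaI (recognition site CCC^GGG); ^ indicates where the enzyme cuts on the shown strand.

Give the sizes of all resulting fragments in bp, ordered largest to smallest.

The Ybr57II site (GTCGAC) starts at position 74.
Ybr57II cuts after base 2 of each site, so after position 75.
SmaI sites (CCCGGG) start at positions 22, 155, 174.
SmaI cuts after base 3 of each site, so after positions 24, 157, 176.
Combined cut positions: 24, 75, 157, 176.
Linear molecule, 4 cuts → 5 fragments:
  1–24 → 24 bp
  25–75 → 51 bp
  76–157 → 82 bp
  158–176 → 19 bp
  177–194 → 18 bp
Sorted largest to smallest: 82, 51, 24, 19, 18 bp.

82, 51, 24, 19, 18 bp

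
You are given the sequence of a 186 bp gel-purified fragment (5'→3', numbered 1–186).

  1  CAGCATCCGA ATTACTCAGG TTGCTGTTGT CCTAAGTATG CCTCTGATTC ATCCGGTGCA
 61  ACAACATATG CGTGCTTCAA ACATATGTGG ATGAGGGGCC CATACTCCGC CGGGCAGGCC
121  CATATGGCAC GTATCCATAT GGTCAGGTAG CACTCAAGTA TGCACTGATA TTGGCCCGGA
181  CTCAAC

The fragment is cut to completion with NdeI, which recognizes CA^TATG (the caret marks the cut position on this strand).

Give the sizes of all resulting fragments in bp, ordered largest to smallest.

66, 49, 39, 17, 15 bp

NdeI sites (CATATG) start at positions 65, 82, 121, 136.
NdeI cuts after base 2 of each site, so after positions 66, 83, 122, 137.
Linear molecule, 4 cuts → 5 fragments:
  1–66 → 66 bp
  67–83 → 17 bp
  84–122 → 39 bp
  123–137 → 15 bp
  138–186 → 49 bp
Sorted largest to smallest: 66, 49, 39, 17, 15 bp.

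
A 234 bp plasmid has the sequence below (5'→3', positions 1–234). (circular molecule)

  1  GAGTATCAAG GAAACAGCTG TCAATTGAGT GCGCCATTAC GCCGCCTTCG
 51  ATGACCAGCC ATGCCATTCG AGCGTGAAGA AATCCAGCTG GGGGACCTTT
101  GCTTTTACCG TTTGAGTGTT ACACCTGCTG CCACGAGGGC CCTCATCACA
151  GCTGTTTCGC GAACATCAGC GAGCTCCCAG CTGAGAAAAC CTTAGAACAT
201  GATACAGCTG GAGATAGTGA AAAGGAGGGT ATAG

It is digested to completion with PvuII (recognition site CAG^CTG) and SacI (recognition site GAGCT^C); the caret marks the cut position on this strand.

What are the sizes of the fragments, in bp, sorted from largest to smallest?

PvuII sites (CAGCTG) start at positions 15, 85, 149, 178, 205.
PvuII cuts after base 3 of each site, so after positions 17, 87, 151, 180, 207.
The SacI site (GAGCTC) starts at position 171.
SacI cuts after base 5 of each site (before the last base), so after position 175.
Combined cut positions: 17, 87, 151, 175, 180, 207.
Circular molecule, 6 cuts → 6 fragments:
  18–87 → 70 bp
  88–151 → 64 bp
  152–175 → 24 bp
  176–180 → 5 bp
  181–207 → 27 bp
  208–234 then 1–17 → 27 + 17 = 44 bp
Sorted largest to smallest: 70, 64, 44, 27, 24, 5 bp.

70, 64, 44, 27, 24, 5 bp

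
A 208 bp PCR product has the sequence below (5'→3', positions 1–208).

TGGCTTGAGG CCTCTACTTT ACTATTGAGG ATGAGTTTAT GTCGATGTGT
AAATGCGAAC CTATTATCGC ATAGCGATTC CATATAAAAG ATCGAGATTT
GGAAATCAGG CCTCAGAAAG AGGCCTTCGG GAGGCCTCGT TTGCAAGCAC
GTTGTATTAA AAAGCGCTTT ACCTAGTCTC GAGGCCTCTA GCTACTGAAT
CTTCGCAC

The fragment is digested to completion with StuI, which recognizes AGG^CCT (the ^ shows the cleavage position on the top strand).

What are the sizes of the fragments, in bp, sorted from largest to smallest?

100, 50, 24, 13, 11, 10 bp

StuI sites (AGGCCT) start at positions 8, 108, 121, 132, 182.
StuI cuts after base 3 of each site, so after positions 10, 110, 123, 134, 184.
Linear molecule, 5 cuts → 6 fragments:
  1–10 → 10 bp
  11–110 → 100 bp
  111–123 → 13 bp
  124–134 → 11 bp
  135–184 → 50 bp
  185–208 → 24 bp
Sorted largest to smallest: 100, 50, 24, 13, 11, 10 bp.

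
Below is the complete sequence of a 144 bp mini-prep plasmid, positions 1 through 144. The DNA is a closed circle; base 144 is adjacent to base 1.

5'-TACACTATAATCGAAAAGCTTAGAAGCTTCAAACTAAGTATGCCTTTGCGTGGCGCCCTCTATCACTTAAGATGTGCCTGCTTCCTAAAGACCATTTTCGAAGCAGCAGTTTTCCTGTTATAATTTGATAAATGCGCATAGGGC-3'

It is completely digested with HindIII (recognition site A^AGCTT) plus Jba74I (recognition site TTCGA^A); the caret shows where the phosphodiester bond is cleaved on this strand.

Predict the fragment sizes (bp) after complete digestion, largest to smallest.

HindIII sites (AAGCTT) start at positions 16, 24.
HindIII cuts after the first base of each site, so after positions 16, 24.
The Jba74I site (TTCGAA) starts at position 97.
Jba74I cuts after base 5 of each site (before the last base), so after position 101.
Combined cut positions: 16, 24, 101.
Circular molecule, 3 cuts → 3 fragments:
  17–24 → 8 bp
  25–101 → 77 bp
  102–144 then 1–16 → 43 + 16 = 59 bp
Sorted largest to smallest: 77, 59, 8 bp.

77, 59, 8 bp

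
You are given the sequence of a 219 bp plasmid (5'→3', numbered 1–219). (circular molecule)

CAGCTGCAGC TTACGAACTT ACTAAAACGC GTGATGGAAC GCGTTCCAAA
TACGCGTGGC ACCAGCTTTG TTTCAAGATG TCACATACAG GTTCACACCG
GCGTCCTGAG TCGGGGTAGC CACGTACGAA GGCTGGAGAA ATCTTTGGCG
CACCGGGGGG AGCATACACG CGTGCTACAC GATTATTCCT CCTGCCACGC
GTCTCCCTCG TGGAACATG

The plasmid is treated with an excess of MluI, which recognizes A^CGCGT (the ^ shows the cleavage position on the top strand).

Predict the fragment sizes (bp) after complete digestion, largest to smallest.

116, 49, 29, 13, 12 bp

MluI sites (ACGCGT) start at positions 27, 39, 52, 168, 197.
MluI cuts after the first base of each site, so after positions 27, 39, 52, 168, 197.
Circular molecule, 5 cuts → 5 fragments:
  28–39 → 12 bp
  40–52 → 13 bp
  53–168 → 116 bp
  169–197 → 29 bp
  198–219 then 1–27 → 22 + 27 = 49 bp
Sorted largest to smallest: 116, 49, 29, 13, 12 bp.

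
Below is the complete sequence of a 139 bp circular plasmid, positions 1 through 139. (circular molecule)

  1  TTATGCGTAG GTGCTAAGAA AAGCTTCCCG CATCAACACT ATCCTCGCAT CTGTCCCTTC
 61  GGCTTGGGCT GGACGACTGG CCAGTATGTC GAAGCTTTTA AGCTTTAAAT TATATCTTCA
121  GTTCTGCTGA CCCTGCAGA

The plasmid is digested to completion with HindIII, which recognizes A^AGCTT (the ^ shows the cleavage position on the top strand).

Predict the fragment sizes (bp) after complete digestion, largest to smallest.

HindIII sites (AAGCTT) start at positions 21, 92, 100.
HindIII cuts after the first base of each site, so after positions 21, 92, 100.
Circular molecule, 3 cuts → 3 fragments:
  22–92 → 71 bp
  93–100 → 8 bp
  101–139 then 1–21 → 39 + 21 = 60 bp
Sorted largest to smallest: 71, 60, 8 bp.

71, 60, 8 bp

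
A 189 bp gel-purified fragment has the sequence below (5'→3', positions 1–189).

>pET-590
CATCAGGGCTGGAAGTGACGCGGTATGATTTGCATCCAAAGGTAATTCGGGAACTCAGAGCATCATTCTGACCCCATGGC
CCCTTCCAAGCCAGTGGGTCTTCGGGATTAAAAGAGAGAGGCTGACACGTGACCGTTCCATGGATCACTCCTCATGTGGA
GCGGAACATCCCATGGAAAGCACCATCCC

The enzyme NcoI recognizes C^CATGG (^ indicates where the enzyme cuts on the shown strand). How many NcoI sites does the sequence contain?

CCATGG occurs starting at positions 74, 138, 171.
NcoI cuts at 3 sites.

3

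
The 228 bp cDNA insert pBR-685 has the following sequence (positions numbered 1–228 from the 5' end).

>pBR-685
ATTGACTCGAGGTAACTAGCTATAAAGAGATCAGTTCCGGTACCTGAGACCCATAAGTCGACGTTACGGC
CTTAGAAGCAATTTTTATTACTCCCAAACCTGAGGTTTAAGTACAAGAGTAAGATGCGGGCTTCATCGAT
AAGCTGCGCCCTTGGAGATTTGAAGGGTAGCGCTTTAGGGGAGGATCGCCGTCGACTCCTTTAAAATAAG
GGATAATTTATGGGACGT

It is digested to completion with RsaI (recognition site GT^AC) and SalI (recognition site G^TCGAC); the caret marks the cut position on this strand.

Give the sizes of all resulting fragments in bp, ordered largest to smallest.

RsaI sites (GTAC) start at positions 40, 111.
RsaI cuts after base 2 of each site, so after positions 41, 112.
SalI sites (GTCGAC) start at positions 57, 191.
SalI cuts after the first base of each site, so after positions 57, 191.
Combined cut positions: 41, 57, 112, 191.
Linear molecule, 4 cuts → 5 fragments:
  1–41 → 41 bp
  42–57 → 16 bp
  58–112 → 55 bp
  113–191 → 79 bp
  192–228 → 37 bp
Sorted largest to smallest: 79, 55, 41, 37, 16 bp.

79, 55, 41, 37, 16 bp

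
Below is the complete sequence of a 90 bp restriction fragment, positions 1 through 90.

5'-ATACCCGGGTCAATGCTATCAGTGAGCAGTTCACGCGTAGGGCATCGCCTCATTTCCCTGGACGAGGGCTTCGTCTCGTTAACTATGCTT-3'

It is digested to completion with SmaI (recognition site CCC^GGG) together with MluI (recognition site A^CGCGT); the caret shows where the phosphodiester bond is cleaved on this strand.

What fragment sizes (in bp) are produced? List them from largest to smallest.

57, 27, 6 bp

The SmaI site (CCCGGG) starts at position 4.
SmaI cuts after base 3 of each site, so after position 6.
The MluI site (ACGCGT) starts at position 33.
MluI cuts after the first base of each site, so after position 33.
Combined cut positions: 6, 33.
Linear molecule, 2 cuts → 3 fragments:
  1–6 → 6 bp
  7–33 → 27 bp
  34–90 → 57 bp
Sorted largest to smallest: 57, 27, 6 bp.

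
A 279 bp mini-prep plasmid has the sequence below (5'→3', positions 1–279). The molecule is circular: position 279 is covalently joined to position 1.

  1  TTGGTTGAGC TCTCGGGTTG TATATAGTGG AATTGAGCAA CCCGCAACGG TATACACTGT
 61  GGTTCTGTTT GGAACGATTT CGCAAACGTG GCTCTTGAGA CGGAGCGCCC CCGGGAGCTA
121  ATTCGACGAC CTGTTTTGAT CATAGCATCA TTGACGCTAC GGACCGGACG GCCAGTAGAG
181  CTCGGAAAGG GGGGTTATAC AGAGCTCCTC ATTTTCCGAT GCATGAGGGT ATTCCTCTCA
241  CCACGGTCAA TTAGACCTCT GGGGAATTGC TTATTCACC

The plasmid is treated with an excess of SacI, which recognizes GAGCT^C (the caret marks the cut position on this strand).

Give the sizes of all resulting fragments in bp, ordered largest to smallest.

171, 84, 24 bp

SacI sites (GAGCTC) start at positions 7, 178, 202.
SacI cuts after base 5 of each site (before the last base), so after positions 11, 182, 206.
Circular molecule, 3 cuts → 3 fragments:
  12–182 → 171 bp
  183–206 → 24 bp
  207–279 then 1–11 → 73 + 11 = 84 bp
Sorted largest to smallest: 171, 84, 24 bp.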